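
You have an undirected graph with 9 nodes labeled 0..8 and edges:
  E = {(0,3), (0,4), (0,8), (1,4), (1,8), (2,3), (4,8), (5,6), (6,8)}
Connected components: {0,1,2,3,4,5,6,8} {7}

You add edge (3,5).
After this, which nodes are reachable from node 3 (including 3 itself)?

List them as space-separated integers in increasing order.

Before: nodes reachable from 3: {0,1,2,3,4,5,6,8}
Adding (3,5): both endpoints already in same component. Reachability from 3 unchanged.
After: nodes reachable from 3: {0,1,2,3,4,5,6,8}

Answer: 0 1 2 3 4 5 6 8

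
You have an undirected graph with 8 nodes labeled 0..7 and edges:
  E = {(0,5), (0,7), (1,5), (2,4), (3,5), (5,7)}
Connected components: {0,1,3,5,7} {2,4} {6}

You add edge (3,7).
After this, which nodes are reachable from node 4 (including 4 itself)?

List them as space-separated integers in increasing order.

Before: nodes reachable from 4: {2,4}
Adding (3,7): both endpoints already in same component. Reachability from 4 unchanged.
After: nodes reachable from 4: {2,4}

Answer: 2 4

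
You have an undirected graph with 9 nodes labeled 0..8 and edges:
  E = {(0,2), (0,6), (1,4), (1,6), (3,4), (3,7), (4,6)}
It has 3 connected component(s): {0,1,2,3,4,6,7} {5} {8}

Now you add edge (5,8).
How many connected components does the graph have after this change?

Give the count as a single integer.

Initial component count: 3
Add (5,8): merges two components. Count decreases: 3 -> 2.
New component count: 2

Answer: 2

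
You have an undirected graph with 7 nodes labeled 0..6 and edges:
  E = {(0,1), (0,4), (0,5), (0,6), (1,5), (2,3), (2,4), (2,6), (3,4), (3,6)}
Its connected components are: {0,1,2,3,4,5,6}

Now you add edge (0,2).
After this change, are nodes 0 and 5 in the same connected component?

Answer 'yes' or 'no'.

Answer: yes

Derivation:
Initial components: {0,1,2,3,4,5,6}
Adding edge (0,2): both already in same component {0,1,2,3,4,5,6}. No change.
New components: {0,1,2,3,4,5,6}
Are 0 and 5 in the same component? yes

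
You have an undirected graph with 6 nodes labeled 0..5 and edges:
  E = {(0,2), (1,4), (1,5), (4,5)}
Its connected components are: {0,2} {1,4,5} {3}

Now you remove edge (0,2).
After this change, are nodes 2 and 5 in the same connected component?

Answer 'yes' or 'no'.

Answer: no

Derivation:
Initial components: {0,2} {1,4,5} {3}
Removing edge (0,2): it was a bridge — component count 3 -> 4.
New components: {0} {1,4,5} {2} {3}
Are 2 and 5 in the same component? no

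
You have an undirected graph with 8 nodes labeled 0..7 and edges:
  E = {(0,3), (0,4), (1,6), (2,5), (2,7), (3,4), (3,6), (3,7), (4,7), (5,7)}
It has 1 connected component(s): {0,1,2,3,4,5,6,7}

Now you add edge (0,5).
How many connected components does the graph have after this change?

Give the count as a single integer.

Initial component count: 1
Add (0,5): endpoints already in same component. Count unchanged: 1.
New component count: 1

Answer: 1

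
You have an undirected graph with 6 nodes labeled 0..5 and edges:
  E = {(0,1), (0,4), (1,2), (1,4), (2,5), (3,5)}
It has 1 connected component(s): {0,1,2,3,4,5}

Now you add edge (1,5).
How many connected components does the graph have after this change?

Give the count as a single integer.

Answer: 1

Derivation:
Initial component count: 1
Add (1,5): endpoints already in same component. Count unchanged: 1.
New component count: 1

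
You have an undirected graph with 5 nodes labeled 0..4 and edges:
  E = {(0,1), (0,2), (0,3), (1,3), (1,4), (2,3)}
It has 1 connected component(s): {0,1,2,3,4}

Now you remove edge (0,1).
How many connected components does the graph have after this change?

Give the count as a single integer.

Answer: 1

Derivation:
Initial component count: 1
Remove (0,1): not a bridge. Count unchanged: 1.
  After removal, components: {0,1,2,3,4}
New component count: 1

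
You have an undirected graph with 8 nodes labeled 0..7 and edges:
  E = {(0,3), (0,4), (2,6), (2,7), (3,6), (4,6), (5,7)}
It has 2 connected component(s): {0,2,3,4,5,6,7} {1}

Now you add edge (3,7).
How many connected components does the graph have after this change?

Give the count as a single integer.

Answer: 2

Derivation:
Initial component count: 2
Add (3,7): endpoints already in same component. Count unchanged: 2.
New component count: 2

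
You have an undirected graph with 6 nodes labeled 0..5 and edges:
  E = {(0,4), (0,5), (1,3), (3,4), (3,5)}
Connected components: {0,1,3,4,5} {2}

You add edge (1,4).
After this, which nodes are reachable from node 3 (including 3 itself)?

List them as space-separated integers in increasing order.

Answer: 0 1 3 4 5

Derivation:
Before: nodes reachable from 3: {0,1,3,4,5}
Adding (1,4): both endpoints already in same component. Reachability from 3 unchanged.
After: nodes reachable from 3: {0,1,3,4,5}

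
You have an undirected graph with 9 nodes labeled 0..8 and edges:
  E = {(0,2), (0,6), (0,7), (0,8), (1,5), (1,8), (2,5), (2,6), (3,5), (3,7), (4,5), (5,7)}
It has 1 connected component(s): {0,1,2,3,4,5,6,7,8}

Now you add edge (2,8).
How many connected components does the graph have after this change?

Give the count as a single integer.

Answer: 1

Derivation:
Initial component count: 1
Add (2,8): endpoints already in same component. Count unchanged: 1.
New component count: 1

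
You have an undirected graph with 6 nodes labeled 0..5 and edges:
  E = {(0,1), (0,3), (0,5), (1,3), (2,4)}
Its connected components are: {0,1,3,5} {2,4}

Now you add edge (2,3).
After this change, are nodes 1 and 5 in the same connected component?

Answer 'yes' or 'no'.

Initial components: {0,1,3,5} {2,4}
Adding edge (2,3): merges {2,4} and {0,1,3,5}.
New components: {0,1,2,3,4,5}
Are 1 and 5 in the same component? yes

Answer: yes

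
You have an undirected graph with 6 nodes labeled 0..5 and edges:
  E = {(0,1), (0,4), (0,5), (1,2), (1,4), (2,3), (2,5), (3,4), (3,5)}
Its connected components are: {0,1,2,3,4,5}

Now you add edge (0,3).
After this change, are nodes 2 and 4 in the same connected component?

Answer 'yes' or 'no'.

Initial components: {0,1,2,3,4,5}
Adding edge (0,3): both already in same component {0,1,2,3,4,5}. No change.
New components: {0,1,2,3,4,5}
Are 2 and 4 in the same component? yes

Answer: yes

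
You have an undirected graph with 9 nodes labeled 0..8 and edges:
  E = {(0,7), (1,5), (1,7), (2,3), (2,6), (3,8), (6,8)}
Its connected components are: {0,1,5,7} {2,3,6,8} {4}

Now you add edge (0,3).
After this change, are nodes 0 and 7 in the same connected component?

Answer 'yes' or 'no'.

Answer: yes

Derivation:
Initial components: {0,1,5,7} {2,3,6,8} {4}
Adding edge (0,3): merges {0,1,5,7} and {2,3,6,8}.
New components: {0,1,2,3,5,6,7,8} {4}
Are 0 and 7 in the same component? yes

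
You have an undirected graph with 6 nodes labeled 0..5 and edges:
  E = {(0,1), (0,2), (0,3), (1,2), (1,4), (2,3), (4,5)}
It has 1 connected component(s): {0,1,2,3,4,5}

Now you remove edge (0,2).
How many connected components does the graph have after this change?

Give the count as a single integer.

Answer: 1

Derivation:
Initial component count: 1
Remove (0,2): not a bridge. Count unchanged: 1.
  After removal, components: {0,1,2,3,4,5}
New component count: 1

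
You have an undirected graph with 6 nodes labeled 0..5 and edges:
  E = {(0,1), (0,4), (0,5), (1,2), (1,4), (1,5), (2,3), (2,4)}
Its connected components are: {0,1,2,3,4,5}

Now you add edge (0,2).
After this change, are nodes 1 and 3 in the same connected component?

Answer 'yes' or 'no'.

Initial components: {0,1,2,3,4,5}
Adding edge (0,2): both already in same component {0,1,2,3,4,5}. No change.
New components: {0,1,2,3,4,5}
Are 1 and 3 in the same component? yes

Answer: yes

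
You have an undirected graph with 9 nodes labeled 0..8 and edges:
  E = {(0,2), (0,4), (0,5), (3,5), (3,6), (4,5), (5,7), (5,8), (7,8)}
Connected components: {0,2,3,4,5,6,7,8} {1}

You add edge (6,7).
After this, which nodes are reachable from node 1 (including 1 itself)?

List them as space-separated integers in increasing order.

Before: nodes reachable from 1: {1}
Adding (6,7): both endpoints already in same component. Reachability from 1 unchanged.
After: nodes reachable from 1: {1}

Answer: 1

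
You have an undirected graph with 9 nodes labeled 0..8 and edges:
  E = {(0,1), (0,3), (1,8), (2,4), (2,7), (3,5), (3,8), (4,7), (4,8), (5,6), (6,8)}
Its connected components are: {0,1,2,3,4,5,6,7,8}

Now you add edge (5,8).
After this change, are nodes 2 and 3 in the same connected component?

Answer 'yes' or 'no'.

Answer: yes

Derivation:
Initial components: {0,1,2,3,4,5,6,7,8}
Adding edge (5,8): both already in same component {0,1,2,3,4,5,6,7,8}. No change.
New components: {0,1,2,3,4,5,6,7,8}
Are 2 and 3 in the same component? yes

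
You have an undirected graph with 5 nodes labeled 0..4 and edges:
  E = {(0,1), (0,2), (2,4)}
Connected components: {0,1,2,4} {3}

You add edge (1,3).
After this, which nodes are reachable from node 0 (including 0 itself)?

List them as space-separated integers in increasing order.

Answer: 0 1 2 3 4

Derivation:
Before: nodes reachable from 0: {0,1,2,4}
Adding (1,3): merges 0's component with another. Reachability grows.
After: nodes reachable from 0: {0,1,2,3,4}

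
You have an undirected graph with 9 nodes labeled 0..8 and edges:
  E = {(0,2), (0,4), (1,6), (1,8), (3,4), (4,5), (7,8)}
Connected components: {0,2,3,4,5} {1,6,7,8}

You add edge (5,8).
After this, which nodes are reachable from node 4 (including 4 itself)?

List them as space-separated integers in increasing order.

Before: nodes reachable from 4: {0,2,3,4,5}
Adding (5,8): merges 4's component with another. Reachability grows.
After: nodes reachable from 4: {0,1,2,3,4,5,6,7,8}

Answer: 0 1 2 3 4 5 6 7 8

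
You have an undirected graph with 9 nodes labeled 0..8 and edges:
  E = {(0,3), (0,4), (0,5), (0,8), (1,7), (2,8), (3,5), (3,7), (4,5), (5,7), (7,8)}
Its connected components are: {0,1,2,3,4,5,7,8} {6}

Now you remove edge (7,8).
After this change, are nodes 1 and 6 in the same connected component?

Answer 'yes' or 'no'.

Initial components: {0,1,2,3,4,5,7,8} {6}
Removing edge (7,8): not a bridge — component count unchanged at 2.
New components: {0,1,2,3,4,5,7,8} {6}
Are 1 and 6 in the same component? no

Answer: no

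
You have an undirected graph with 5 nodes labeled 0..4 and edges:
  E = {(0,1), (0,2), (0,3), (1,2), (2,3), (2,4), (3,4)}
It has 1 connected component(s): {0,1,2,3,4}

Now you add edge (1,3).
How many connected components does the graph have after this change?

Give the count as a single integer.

Initial component count: 1
Add (1,3): endpoints already in same component. Count unchanged: 1.
New component count: 1

Answer: 1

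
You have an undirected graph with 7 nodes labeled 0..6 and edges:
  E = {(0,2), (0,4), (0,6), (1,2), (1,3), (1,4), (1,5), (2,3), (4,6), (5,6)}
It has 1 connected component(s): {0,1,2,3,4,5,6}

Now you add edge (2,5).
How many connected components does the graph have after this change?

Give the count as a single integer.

Answer: 1

Derivation:
Initial component count: 1
Add (2,5): endpoints already in same component. Count unchanged: 1.
New component count: 1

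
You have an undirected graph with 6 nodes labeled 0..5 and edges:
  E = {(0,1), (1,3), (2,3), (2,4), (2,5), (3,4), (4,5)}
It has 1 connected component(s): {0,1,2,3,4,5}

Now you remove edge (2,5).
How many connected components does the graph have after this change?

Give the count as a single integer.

Initial component count: 1
Remove (2,5): not a bridge. Count unchanged: 1.
  After removal, components: {0,1,2,3,4,5}
New component count: 1

Answer: 1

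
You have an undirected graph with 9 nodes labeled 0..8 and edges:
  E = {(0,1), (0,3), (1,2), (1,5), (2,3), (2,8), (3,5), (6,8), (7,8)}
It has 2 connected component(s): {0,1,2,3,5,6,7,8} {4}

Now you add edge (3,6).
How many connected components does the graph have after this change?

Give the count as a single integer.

Initial component count: 2
Add (3,6): endpoints already in same component. Count unchanged: 2.
New component count: 2

Answer: 2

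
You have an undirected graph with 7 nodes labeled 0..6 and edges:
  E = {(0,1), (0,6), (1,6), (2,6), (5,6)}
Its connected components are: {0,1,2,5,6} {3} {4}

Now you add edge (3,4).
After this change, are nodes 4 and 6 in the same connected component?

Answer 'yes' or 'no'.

Answer: no

Derivation:
Initial components: {0,1,2,5,6} {3} {4}
Adding edge (3,4): merges {3} and {4}.
New components: {0,1,2,5,6} {3,4}
Are 4 and 6 in the same component? no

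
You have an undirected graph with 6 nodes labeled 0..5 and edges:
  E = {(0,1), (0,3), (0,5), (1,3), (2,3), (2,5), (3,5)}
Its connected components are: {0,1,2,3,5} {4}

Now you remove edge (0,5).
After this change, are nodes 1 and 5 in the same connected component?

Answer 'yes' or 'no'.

Answer: yes

Derivation:
Initial components: {0,1,2,3,5} {4}
Removing edge (0,5): not a bridge — component count unchanged at 2.
New components: {0,1,2,3,5} {4}
Are 1 and 5 in the same component? yes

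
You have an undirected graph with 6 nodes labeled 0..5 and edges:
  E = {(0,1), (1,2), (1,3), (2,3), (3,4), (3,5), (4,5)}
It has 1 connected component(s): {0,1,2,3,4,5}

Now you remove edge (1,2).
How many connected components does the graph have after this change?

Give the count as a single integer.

Initial component count: 1
Remove (1,2): not a bridge. Count unchanged: 1.
  After removal, components: {0,1,2,3,4,5}
New component count: 1

Answer: 1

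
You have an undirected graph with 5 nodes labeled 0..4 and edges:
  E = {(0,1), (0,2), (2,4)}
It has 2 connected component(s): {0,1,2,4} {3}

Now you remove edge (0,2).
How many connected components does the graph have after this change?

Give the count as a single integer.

Answer: 3

Derivation:
Initial component count: 2
Remove (0,2): it was a bridge. Count increases: 2 -> 3.
  After removal, components: {0,1} {2,4} {3}
New component count: 3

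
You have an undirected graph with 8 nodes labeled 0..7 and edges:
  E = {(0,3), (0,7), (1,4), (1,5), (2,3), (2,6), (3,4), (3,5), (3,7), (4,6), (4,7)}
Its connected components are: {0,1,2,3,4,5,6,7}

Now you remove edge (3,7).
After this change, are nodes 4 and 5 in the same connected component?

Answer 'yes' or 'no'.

Initial components: {0,1,2,3,4,5,6,7}
Removing edge (3,7): not a bridge — component count unchanged at 1.
New components: {0,1,2,3,4,5,6,7}
Are 4 and 5 in the same component? yes

Answer: yes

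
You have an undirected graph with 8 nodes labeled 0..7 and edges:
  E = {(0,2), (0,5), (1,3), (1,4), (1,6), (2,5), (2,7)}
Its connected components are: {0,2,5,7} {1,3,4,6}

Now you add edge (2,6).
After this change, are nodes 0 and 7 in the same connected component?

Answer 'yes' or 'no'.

Answer: yes

Derivation:
Initial components: {0,2,5,7} {1,3,4,6}
Adding edge (2,6): merges {0,2,5,7} and {1,3,4,6}.
New components: {0,1,2,3,4,5,6,7}
Are 0 and 7 in the same component? yes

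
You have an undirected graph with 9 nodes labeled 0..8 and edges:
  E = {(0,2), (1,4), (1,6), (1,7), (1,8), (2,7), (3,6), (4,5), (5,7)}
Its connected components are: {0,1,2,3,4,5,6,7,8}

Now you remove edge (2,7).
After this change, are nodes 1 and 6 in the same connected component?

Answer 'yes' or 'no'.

Initial components: {0,1,2,3,4,5,6,7,8}
Removing edge (2,7): it was a bridge — component count 1 -> 2.
New components: {0,2} {1,3,4,5,6,7,8}
Are 1 and 6 in the same component? yes

Answer: yes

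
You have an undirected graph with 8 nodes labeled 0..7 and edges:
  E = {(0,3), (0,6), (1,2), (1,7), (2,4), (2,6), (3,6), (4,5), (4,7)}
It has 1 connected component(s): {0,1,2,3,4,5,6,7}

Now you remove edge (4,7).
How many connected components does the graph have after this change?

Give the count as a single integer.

Answer: 1

Derivation:
Initial component count: 1
Remove (4,7): not a bridge. Count unchanged: 1.
  After removal, components: {0,1,2,3,4,5,6,7}
New component count: 1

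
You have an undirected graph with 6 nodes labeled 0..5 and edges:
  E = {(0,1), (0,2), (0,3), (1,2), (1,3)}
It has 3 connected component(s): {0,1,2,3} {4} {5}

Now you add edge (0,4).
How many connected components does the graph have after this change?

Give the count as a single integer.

Answer: 2

Derivation:
Initial component count: 3
Add (0,4): merges two components. Count decreases: 3 -> 2.
New component count: 2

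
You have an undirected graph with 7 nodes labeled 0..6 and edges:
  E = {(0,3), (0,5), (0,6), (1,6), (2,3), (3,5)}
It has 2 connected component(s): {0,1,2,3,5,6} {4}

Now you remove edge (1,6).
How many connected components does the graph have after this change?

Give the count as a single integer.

Answer: 3

Derivation:
Initial component count: 2
Remove (1,6): it was a bridge. Count increases: 2 -> 3.
  After removal, components: {0,2,3,5,6} {1} {4}
New component count: 3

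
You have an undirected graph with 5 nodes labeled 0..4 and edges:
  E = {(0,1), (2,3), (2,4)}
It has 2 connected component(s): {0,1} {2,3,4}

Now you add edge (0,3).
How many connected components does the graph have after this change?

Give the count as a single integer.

Initial component count: 2
Add (0,3): merges two components. Count decreases: 2 -> 1.
New component count: 1

Answer: 1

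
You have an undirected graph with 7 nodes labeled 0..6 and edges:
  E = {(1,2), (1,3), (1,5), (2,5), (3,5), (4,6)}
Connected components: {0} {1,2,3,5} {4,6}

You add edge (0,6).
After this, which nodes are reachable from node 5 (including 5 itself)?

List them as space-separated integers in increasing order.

Before: nodes reachable from 5: {1,2,3,5}
Adding (0,6): merges two components, but neither contains 5. Reachability from 5 unchanged.
After: nodes reachable from 5: {1,2,3,5}

Answer: 1 2 3 5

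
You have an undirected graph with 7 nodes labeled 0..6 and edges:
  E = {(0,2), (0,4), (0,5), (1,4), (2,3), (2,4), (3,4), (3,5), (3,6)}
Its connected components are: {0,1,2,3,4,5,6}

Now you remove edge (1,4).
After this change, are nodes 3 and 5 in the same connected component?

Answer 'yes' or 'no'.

Answer: yes

Derivation:
Initial components: {0,1,2,3,4,5,6}
Removing edge (1,4): it was a bridge — component count 1 -> 2.
New components: {0,2,3,4,5,6} {1}
Are 3 and 5 in the same component? yes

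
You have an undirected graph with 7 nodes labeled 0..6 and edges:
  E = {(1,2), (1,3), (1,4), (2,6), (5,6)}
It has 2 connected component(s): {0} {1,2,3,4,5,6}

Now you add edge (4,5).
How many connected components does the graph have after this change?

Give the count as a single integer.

Initial component count: 2
Add (4,5): endpoints already in same component. Count unchanged: 2.
New component count: 2

Answer: 2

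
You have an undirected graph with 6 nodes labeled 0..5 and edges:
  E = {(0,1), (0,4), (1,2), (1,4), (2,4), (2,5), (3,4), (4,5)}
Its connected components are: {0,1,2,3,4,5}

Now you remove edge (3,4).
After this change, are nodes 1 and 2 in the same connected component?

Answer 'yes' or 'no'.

Answer: yes

Derivation:
Initial components: {0,1,2,3,4,5}
Removing edge (3,4): it was a bridge — component count 1 -> 2.
New components: {0,1,2,4,5} {3}
Are 1 and 2 in the same component? yes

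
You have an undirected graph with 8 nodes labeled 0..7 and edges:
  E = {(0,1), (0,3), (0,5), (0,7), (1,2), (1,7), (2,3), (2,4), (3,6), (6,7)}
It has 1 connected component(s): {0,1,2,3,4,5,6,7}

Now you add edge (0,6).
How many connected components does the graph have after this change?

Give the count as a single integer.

Initial component count: 1
Add (0,6): endpoints already in same component. Count unchanged: 1.
New component count: 1

Answer: 1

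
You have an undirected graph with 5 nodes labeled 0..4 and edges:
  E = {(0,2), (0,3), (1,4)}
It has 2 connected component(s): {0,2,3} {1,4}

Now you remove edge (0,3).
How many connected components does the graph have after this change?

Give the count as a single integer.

Initial component count: 2
Remove (0,3): it was a bridge. Count increases: 2 -> 3.
  After removal, components: {0,2} {1,4} {3}
New component count: 3

Answer: 3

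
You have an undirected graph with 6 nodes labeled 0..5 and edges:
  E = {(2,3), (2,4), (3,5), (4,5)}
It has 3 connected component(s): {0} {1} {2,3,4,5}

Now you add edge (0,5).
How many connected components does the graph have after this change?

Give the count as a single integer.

Answer: 2

Derivation:
Initial component count: 3
Add (0,5): merges two components. Count decreases: 3 -> 2.
New component count: 2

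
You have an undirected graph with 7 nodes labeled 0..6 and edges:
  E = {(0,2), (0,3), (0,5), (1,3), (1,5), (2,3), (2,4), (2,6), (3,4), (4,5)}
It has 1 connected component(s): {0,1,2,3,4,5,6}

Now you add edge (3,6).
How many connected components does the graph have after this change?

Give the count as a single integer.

Answer: 1

Derivation:
Initial component count: 1
Add (3,6): endpoints already in same component. Count unchanged: 1.
New component count: 1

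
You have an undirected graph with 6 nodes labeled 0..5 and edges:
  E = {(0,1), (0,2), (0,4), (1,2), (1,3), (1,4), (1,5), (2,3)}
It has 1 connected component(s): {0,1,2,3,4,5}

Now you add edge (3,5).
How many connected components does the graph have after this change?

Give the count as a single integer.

Answer: 1

Derivation:
Initial component count: 1
Add (3,5): endpoints already in same component. Count unchanged: 1.
New component count: 1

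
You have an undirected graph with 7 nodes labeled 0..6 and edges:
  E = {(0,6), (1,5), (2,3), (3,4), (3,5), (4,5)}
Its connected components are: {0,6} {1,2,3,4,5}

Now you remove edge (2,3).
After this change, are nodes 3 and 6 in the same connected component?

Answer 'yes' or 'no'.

Initial components: {0,6} {1,2,3,4,5}
Removing edge (2,3): it was a bridge — component count 2 -> 3.
New components: {0,6} {1,3,4,5} {2}
Are 3 and 6 in the same component? no

Answer: no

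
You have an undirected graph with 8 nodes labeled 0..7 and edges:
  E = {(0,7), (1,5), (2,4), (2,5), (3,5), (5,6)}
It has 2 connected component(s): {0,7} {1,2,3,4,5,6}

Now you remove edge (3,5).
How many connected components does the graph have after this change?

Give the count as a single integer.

Initial component count: 2
Remove (3,5): it was a bridge. Count increases: 2 -> 3.
  After removal, components: {0,7} {1,2,4,5,6} {3}
New component count: 3

Answer: 3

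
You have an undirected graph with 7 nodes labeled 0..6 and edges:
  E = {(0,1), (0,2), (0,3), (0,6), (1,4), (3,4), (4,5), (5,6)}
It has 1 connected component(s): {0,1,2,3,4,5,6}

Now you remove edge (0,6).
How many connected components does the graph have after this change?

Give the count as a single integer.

Initial component count: 1
Remove (0,6): not a bridge. Count unchanged: 1.
  After removal, components: {0,1,2,3,4,5,6}
New component count: 1

Answer: 1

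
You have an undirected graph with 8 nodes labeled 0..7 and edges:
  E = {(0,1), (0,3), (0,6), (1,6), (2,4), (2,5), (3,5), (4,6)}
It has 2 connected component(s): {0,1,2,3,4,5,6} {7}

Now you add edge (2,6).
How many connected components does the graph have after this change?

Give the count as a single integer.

Initial component count: 2
Add (2,6): endpoints already in same component. Count unchanged: 2.
New component count: 2

Answer: 2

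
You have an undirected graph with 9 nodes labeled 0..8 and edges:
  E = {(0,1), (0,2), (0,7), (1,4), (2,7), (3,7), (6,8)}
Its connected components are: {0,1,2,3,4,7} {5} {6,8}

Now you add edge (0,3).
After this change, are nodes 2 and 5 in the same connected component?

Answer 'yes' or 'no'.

Answer: no

Derivation:
Initial components: {0,1,2,3,4,7} {5} {6,8}
Adding edge (0,3): both already in same component {0,1,2,3,4,7}. No change.
New components: {0,1,2,3,4,7} {5} {6,8}
Are 2 and 5 in the same component? no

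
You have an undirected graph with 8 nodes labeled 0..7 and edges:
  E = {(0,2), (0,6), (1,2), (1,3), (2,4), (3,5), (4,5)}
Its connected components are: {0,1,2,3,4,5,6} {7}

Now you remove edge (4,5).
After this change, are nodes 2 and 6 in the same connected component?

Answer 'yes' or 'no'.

Answer: yes

Derivation:
Initial components: {0,1,2,3,4,5,6} {7}
Removing edge (4,5): not a bridge — component count unchanged at 2.
New components: {0,1,2,3,4,5,6} {7}
Are 2 and 6 in the same component? yes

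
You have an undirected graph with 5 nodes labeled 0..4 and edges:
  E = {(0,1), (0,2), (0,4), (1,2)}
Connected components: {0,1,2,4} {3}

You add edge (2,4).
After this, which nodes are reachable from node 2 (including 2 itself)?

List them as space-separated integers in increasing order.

Answer: 0 1 2 4

Derivation:
Before: nodes reachable from 2: {0,1,2,4}
Adding (2,4): both endpoints already in same component. Reachability from 2 unchanged.
After: nodes reachable from 2: {0,1,2,4}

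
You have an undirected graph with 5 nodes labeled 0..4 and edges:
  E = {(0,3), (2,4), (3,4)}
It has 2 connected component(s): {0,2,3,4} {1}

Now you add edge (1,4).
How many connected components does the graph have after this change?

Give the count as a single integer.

Initial component count: 2
Add (1,4): merges two components. Count decreases: 2 -> 1.
New component count: 1

Answer: 1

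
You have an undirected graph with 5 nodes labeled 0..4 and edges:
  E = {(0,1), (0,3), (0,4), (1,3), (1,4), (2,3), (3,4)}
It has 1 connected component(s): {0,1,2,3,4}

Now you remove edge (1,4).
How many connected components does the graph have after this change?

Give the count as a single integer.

Initial component count: 1
Remove (1,4): not a bridge. Count unchanged: 1.
  After removal, components: {0,1,2,3,4}
New component count: 1

Answer: 1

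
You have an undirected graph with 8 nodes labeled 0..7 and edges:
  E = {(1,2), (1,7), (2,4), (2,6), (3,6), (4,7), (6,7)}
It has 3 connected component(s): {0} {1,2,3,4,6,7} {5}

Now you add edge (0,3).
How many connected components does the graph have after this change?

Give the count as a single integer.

Answer: 2

Derivation:
Initial component count: 3
Add (0,3): merges two components. Count decreases: 3 -> 2.
New component count: 2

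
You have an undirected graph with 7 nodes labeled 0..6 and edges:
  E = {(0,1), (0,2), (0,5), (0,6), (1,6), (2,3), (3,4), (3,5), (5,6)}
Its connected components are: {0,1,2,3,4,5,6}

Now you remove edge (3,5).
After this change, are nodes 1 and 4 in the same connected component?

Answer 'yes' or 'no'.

Initial components: {0,1,2,3,4,5,6}
Removing edge (3,5): not a bridge — component count unchanged at 1.
New components: {0,1,2,3,4,5,6}
Are 1 and 4 in the same component? yes

Answer: yes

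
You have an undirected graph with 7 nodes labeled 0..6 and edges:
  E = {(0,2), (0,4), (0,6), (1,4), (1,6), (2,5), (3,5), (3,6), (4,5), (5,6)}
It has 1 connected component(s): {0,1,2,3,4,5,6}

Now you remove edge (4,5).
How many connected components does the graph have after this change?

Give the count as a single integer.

Initial component count: 1
Remove (4,5): not a bridge. Count unchanged: 1.
  After removal, components: {0,1,2,3,4,5,6}
New component count: 1

Answer: 1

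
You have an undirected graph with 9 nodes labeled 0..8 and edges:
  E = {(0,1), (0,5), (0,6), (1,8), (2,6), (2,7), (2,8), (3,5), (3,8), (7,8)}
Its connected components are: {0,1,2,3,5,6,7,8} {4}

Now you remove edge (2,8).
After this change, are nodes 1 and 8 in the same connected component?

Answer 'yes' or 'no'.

Answer: yes

Derivation:
Initial components: {0,1,2,3,5,6,7,8} {4}
Removing edge (2,8): not a bridge — component count unchanged at 2.
New components: {0,1,2,3,5,6,7,8} {4}
Are 1 and 8 in the same component? yes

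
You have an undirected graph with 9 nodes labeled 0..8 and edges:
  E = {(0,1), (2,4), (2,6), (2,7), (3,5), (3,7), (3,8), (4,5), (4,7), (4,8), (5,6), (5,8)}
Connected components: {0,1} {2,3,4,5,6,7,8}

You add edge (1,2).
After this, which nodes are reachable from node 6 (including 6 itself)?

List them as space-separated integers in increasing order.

Before: nodes reachable from 6: {2,3,4,5,6,7,8}
Adding (1,2): merges 6's component with another. Reachability grows.
After: nodes reachable from 6: {0,1,2,3,4,5,6,7,8}

Answer: 0 1 2 3 4 5 6 7 8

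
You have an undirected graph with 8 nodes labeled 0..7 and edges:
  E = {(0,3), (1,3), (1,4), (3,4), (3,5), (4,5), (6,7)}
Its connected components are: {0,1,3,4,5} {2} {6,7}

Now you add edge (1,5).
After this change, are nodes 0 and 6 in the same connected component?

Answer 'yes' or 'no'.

Initial components: {0,1,3,4,5} {2} {6,7}
Adding edge (1,5): both already in same component {0,1,3,4,5}. No change.
New components: {0,1,3,4,5} {2} {6,7}
Are 0 and 6 in the same component? no

Answer: no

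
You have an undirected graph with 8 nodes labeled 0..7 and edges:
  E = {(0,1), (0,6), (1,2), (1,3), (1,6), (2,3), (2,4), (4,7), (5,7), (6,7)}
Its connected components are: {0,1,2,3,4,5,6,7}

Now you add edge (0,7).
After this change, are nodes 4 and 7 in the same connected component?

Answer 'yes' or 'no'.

Answer: yes

Derivation:
Initial components: {0,1,2,3,4,5,6,7}
Adding edge (0,7): both already in same component {0,1,2,3,4,5,6,7}. No change.
New components: {0,1,2,3,4,5,6,7}
Are 4 and 7 in the same component? yes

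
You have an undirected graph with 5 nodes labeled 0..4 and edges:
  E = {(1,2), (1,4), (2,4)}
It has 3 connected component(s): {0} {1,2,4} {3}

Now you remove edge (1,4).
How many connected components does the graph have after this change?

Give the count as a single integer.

Answer: 3

Derivation:
Initial component count: 3
Remove (1,4): not a bridge. Count unchanged: 3.
  After removal, components: {0} {1,2,4} {3}
New component count: 3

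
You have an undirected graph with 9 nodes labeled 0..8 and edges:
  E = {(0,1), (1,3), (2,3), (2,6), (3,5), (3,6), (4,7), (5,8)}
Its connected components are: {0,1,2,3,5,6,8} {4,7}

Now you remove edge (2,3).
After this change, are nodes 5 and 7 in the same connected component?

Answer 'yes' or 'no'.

Answer: no

Derivation:
Initial components: {0,1,2,3,5,6,8} {4,7}
Removing edge (2,3): not a bridge — component count unchanged at 2.
New components: {0,1,2,3,5,6,8} {4,7}
Are 5 and 7 in the same component? no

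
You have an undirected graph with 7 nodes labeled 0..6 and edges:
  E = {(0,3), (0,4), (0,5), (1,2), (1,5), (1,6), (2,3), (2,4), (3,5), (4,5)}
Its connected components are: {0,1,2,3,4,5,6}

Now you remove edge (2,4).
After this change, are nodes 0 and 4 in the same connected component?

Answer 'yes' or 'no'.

Initial components: {0,1,2,3,4,5,6}
Removing edge (2,4): not a bridge — component count unchanged at 1.
New components: {0,1,2,3,4,5,6}
Are 0 and 4 in the same component? yes

Answer: yes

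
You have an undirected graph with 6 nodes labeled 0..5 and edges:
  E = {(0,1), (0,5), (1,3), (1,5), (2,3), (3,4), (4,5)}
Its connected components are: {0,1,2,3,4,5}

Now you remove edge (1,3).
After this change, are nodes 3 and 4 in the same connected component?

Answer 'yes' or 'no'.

Initial components: {0,1,2,3,4,5}
Removing edge (1,3): not a bridge — component count unchanged at 1.
New components: {0,1,2,3,4,5}
Are 3 and 4 in the same component? yes

Answer: yes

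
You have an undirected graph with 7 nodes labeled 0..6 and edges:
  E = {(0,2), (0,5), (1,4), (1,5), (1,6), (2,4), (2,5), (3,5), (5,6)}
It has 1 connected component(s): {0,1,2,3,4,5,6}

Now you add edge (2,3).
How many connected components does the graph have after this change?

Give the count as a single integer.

Initial component count: 1
Add (2,3): endpoints already in same component. Count unchanged: 1.
New component count: 1

Answer: 1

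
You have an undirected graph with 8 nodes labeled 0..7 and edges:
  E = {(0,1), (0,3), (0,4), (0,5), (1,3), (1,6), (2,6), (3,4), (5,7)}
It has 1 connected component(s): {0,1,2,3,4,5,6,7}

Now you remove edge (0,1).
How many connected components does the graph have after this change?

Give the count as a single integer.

Initial component count: 1
Remove (0,1): not a bridge. Count unchanged: 1.
  After removal, components: {0,1,2,3,4,5,6,7}
New component count: 1

Answer: 1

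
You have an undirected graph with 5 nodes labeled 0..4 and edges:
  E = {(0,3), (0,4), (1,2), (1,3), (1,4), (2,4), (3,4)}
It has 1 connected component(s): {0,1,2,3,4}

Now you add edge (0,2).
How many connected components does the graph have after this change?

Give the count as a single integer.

Initial component count: 1
Add (0,2): endpoints already in same component. Count unchanged: 1.
New component count: 1

Answer: 1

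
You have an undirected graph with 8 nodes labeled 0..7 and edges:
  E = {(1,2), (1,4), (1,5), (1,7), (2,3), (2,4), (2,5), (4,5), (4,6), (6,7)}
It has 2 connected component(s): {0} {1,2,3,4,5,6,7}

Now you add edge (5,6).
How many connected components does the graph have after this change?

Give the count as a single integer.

Answer: 2

Derivation:
Initial component count: 2
Add (5,6): endpoints already in same component. Count unchanged: 2.
New component count: 2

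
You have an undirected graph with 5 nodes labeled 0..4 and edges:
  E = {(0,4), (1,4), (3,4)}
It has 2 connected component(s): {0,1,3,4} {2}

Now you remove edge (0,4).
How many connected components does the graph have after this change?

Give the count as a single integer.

Answer: 3

Derivation:
Initial component count: 2
Remove (0,4): it was a bridge. Count increases: 2 -> 3.
  After removal, components: {0} {1,3,4} {2}
New component count: 3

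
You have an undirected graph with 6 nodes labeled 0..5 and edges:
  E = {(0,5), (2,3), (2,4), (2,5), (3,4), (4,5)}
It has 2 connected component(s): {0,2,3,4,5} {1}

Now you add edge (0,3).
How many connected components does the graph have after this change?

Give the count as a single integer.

Answer: 2

Derivation:
Initial component count: 2
Add (0,3): endpoints already in same component. Count unchanged: 2.
New component count: 2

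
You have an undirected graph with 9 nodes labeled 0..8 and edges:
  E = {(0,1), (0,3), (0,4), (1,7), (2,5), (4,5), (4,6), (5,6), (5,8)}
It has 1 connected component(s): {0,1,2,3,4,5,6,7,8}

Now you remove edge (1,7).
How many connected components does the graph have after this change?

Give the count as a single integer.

Answer: 2

Derivation:
Initial component count: 1
Remove (1,7): it was a bridge. Count increases: 1 -> 2.
  After removal, components: {0,1,2,3,4,5,6,8} {7}
New component count: 2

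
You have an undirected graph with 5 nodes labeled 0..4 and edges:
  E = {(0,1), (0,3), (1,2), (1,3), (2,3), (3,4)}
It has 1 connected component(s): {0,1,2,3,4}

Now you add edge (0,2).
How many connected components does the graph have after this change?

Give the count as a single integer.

Answer: 1

Derivation:
Initial component count: 1
Add (0,2): endpoints already in same component. Count unchanged: 1.
New component count: 1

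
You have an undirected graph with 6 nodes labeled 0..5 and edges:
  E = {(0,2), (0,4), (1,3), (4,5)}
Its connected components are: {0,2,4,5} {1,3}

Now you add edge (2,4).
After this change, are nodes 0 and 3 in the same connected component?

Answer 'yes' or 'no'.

Answer: no

Derivation:
Initial components: {0,2,4,5} {1,3}
Adding edge (2,4): both already in same component {0,2,4,5}. No change.
New components: {0,2,4,5} {1,3}
Are 0 and 3 in the same component? no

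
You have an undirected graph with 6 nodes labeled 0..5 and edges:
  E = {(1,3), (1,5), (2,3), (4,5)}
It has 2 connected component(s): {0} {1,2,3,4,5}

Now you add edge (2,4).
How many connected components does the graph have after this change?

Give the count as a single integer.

Answer: 2

Derivation:
Initial component count: 2
Add (2,4): endpoints already in same component. Count unchanged: 2.
New component count: 2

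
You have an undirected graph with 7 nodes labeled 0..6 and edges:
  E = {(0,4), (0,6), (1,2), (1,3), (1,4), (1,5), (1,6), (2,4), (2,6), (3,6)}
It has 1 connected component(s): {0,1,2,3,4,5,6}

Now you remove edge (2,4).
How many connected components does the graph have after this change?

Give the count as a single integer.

Answer: 1

Derivation:
Initial component count: 1
Remove (2,4): not a bridge. Count unchanged: 1.
  After removal, components: {0,1,2,3,4,5,6}
New component count: 1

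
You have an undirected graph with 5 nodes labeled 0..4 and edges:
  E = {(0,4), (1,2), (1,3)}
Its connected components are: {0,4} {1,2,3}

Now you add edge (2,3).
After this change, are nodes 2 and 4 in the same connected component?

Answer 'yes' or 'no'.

Initial components: {0,4} {1,2,3}
Adding edge (2,3): both already in same component {1,2,3}. No change.
New components: {0,4} {1,2,3}
Are 2 and 4 in the same component? no

Answer: no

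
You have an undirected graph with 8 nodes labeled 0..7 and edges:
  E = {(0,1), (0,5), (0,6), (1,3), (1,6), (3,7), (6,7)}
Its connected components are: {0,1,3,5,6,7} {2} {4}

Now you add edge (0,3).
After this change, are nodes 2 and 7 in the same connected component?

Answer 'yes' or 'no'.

Answer: no

Derivation:
Initial components: {0,1,3,5,6,7} {2} {4}
Adding edge (0,3): both already in same component {0,1,3,5,6,7}. No change.
New components: {0,1,3,5,6,7} {2} {4}
Are 2 and 7 in the same component? no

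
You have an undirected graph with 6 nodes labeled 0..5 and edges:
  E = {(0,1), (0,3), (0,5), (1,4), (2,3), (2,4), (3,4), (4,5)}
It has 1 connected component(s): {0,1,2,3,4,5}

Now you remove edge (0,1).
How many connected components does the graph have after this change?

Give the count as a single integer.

Initial component count: 1
Remove (0,1): not a bridge. Count unchanged: 1.
  After removal, components: {0,1,2,3,4,5}
New component count: 1

Answer: 1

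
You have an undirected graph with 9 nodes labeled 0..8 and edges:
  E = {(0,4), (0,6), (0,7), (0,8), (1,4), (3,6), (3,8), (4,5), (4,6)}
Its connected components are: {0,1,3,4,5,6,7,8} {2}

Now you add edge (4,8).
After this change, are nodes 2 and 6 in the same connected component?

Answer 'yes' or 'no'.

Answer: no

Derivation:
Initial components: {0,1,3,4,5,6,7,8} {2}
Adding edge (4,8): both already in same component {0,1,3,4,5,6,7,8}. No change.
New components: {0,1,3,4,5,6,7,8} {2}
Are 2 and 6 in the same component? no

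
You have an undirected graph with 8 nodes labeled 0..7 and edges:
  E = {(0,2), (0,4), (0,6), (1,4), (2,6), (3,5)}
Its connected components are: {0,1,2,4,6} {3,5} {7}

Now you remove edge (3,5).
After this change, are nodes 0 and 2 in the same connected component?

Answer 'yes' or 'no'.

Answer: yes

Derivation:
Initial components: {0,1,2,4,6} {3,5} {7}
Removing edge (3,5): it was a bridge — component count 3 -> 4.
New components: {0,1,2,4,6} {3} {5} {7}
Are 0 and 2 in the same component? yes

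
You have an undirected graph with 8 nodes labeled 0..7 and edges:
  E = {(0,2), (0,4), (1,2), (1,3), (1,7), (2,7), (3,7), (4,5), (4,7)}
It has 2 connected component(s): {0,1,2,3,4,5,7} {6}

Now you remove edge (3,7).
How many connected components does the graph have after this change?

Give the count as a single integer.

Initial component count: 2
Remove (3,7): not a bridge. Count unchanged: 2.
  After removal, components: {0,1,2,3,4,5,7} {6}
New component count: 2

Answer: 2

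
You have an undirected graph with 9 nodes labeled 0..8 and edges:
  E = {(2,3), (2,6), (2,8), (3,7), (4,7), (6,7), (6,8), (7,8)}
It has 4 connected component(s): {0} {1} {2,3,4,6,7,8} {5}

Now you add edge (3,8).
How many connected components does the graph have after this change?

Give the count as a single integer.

Answer: 4

Derivation:
Initial component count: 4
Add (3,8): endpoints already in same component. Count unchanged: 4.
New component count: 4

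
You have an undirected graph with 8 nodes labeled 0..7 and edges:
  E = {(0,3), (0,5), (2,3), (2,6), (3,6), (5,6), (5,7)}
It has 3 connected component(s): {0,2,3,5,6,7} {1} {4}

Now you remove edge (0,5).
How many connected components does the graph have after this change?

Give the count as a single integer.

Initial component count: 3
Remove (0,5): not a bridge. Count unchanged: 3.
  After removal, components: {0,2,3,5,6,7} {1} {4}
New component count: 3

Answer: 3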